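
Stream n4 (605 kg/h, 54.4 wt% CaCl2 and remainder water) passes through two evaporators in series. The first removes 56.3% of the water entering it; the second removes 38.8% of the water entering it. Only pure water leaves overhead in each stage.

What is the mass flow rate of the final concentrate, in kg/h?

water in feed = 605×0.456 = 275.88 kg/h.
After stage 1: water left = (1−0.563)×275.88 = 120.56; stream total = 449.68 kg/h.
After stage 2: water left = (1−0.388)×120.56 = 73.782; final concentrate = 402.9 kg/h.

402.9 kg/h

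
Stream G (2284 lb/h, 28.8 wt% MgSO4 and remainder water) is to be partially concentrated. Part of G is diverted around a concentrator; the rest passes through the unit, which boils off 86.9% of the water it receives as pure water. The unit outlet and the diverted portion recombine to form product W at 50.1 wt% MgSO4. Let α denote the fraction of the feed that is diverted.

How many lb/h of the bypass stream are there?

All 2284×0.288 = 657.79 lb/h of MgSO4 reaches W, so W = 657.79/0.501 = 1313 lb/h and vapour = 971.04 lb/h.
The evaporator receives (1−α)·2284 of feed at 0.712 water and removes 0.869 of that water:
0.869×0.712×(1−α)×2284 = 971.04
(1−α) = 971.04/1413.2 = 0.6871;  α = 0.3129.
Bypass flow = 0.3129×2284 = 714.58 lb/h.

714.6 lb/h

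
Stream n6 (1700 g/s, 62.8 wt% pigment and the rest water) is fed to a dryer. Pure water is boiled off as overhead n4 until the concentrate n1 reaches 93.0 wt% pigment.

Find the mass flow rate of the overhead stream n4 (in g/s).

552 g/s

pigment is conserved: 1700×0.628 = 1067.6 g/s all reports to the concentrate.
Concentrate = 1067.6/(target fraction) = 1148 g/s.
Overhead = 1700 − 1148 = 552.04 g/s.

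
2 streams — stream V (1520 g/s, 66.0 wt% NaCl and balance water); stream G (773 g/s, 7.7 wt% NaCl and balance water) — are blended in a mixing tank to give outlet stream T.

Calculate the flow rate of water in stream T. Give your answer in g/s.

1230 g/s

water out = water in = 1520×0.340 + 773×0.923 = 1230.3 g/s.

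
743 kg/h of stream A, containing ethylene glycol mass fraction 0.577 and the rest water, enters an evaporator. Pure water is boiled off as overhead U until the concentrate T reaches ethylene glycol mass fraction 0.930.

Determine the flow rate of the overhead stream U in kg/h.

ethylene glycol is conserved: 743×0.577 = 428.71 kg/h all reports to the concentrate.
Concentrate = 428.71/(target fraction) = 460.98 kg/h.
Overhead = 743 − 460.98 = 282.02 kg/h.

282 kg/h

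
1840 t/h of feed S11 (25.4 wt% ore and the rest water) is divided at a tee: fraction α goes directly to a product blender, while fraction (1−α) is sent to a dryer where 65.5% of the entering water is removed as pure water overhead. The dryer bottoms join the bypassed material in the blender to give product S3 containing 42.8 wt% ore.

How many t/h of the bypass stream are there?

All 1840×0.254 = 467.36 t/h of ore reaches S3, so S3 = 467.36/0.428 = 1092 t/h and vapour = 748.04 t/h.
The evaporator receives (1−α)·1840 of feed at 0.746 water and removes 0.655 of that water:
0.655×0.746×(1−α)×1840 = 748.04
(1−α) = 748.04/899.08 = 0.8320;  α = 0.1680.
Bypass flow = 0.1680×1840 = 309.11 t/h.

309.1 t/h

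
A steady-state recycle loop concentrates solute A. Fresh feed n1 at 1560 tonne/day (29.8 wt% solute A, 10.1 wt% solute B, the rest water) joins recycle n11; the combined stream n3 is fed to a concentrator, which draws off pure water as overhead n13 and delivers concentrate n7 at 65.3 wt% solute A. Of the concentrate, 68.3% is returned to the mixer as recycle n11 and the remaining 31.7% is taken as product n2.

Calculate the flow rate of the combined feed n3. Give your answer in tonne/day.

3094 tonne/day

Overall solute A balance (none leaves overhead): solute A in fresh feed = solute A in product, i.e. 1560×0.298 = (1−0.683)·n7·0.653.
n7 = 464.88/(0.653×0.317) = 2245.8 tonne/day.
Recycle n11 = 0.683×2245.8 = 1533.9 tonne/day.
Combined feed n3 = 1560 + 1533.9 = 3093.9 tonne/day.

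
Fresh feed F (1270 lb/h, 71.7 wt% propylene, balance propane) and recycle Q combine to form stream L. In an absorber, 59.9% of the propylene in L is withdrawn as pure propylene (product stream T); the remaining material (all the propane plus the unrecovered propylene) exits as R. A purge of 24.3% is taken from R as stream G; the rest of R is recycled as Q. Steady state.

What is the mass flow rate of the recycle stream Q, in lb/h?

1517 lb/h

propane enters only via F and leaves only via the purge: 1270×0.283 = 0.243×(propane in R), and the absorber passes all propane, so propane in L = propane in R = 1479.1 lb/h.
propylene in L: m_A = 1270×0.717 + (1−0.243)·(1−0.599)·m_A, so m_A = 910.59/0.6964 = 1307.5 lb/h.
R = (1−0.599)×1307.5 + 1479.1 = 2003.4 lb/h.
Recycle Q = (1−0.243)×2003.4 = 1516.5 lb/h.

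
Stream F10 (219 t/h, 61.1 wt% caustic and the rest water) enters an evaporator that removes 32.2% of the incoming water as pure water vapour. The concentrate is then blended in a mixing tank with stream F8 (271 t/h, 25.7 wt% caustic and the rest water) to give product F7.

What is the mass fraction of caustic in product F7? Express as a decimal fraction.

Vapour removed = 0.322×0.389×219 = 27.432 t/h; concentrate = 191.57 t/h.
caustic reaching the mixer = 133.81 (from concentrate) + 271×0.257 = 203.46 t/h.
Product flow = 191.57 + 271 = 462.57 t/h; caustic fraction = 0.440.

0.440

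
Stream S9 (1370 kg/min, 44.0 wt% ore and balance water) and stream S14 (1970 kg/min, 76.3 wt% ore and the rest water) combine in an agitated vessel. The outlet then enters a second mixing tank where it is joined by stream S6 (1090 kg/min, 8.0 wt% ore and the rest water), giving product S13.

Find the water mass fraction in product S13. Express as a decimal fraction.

Overall, product flow = 4430 kg/min.
water in = 1370×0.560 + 1970×0.237 + 1090×0.920 = 2236.9 kg/min.
water fraction in S13 = 0.5049.

0.5049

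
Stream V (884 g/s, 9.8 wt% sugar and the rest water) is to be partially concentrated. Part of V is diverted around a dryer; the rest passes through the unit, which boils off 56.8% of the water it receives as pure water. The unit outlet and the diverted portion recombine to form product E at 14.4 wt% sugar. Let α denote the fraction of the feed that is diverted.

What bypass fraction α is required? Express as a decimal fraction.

0.376

All 884×0.098 = 86.632 g/s of sugar reaches E, so E = 86.632/0.144 = 601.61 g/s and vapour = 282.39 g/s.
The evaporator receives (1−α)·884 of feed at 0.902 water and removes 0.568 of that water:
0.568×0.902×(1−α)×884 = 282.39
(1−α) = 282.39/452.91 = 0.6235;  α = 0.3765.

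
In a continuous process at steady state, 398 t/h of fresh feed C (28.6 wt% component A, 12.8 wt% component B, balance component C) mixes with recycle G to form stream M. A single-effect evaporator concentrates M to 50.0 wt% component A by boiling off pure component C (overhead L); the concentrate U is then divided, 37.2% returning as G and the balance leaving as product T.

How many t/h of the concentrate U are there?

362.5 t/h

Overall component A balance (none leaves overhead): component A in fresh feed = component A in product, i.e. 398×0.286 = (1−0.372)·U·0.500.
U = 113.83/(0.500×0.628) = 362.51 t/h.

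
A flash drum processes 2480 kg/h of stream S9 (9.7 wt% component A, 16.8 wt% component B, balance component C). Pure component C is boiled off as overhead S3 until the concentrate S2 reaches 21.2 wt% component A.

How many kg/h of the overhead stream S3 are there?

1345 kg/h

component A is conserved: 2480×0.097 = 240.56 kg/h all reports to the concentrate.
Concentrate = 240.56/(target fraction) = 1134.7 kg/h.
Overhead = 2480 − 1134.7 = 1345.3 kg/h.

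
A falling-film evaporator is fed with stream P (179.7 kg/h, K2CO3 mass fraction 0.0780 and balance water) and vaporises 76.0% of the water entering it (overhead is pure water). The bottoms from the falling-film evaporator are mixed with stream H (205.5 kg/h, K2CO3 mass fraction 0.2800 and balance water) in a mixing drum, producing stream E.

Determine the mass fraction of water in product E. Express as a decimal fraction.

Vapour removed = 0.760×0.922×179.7 = 125.92 kg/h; concentrate = 53.781 kg/h.
water reaching the mixer = 39.764 (from concentrate) + 205.5×0.720 = 187.72 kg/h.
Product flow = 53.781 + 205.5 = 259.28 kg/h; water fraction = 0.7240.

0.7240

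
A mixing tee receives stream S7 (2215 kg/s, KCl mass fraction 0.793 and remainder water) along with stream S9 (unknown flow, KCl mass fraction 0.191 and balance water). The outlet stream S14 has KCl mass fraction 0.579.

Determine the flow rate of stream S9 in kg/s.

Let S9 be the unknown flow. Total out = 2215 + S9.
KCl balance: 1756.5 + 0.191·S9 = 0.579·(2215 + S9)
(0.191 − 0.579)·S9 = 0.579×2215 − 1756.5 = -474.01
S9 = -474.01 / -0.388 = 1221.7 kg/s

1222 kg/s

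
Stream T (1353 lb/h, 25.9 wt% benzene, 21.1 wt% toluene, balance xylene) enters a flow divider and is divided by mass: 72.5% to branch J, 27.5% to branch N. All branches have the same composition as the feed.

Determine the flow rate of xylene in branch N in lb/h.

197.2 lb/h

Branch N total = 0.275×1353 = 372.08 lb/h.
xylene in N = 0.530×372.08 = 197.2 lb/h.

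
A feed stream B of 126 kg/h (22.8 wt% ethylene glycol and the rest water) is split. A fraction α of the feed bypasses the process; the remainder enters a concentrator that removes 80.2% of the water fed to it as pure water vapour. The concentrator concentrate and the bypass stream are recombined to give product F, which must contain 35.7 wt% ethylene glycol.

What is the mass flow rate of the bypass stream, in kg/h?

52.46 kg/h

All 126×0.228 = 28.728 kg/h of ethylene glycol reaches F, so F = 28.728/0.357 = 80.471 kg/h and vapour = 45.529 kg/h.
The evaporator receives (1−α)·126 of feed at 0.772 water and removes 0.802 of that water:
0.802×0.772×(1−α)×126 = 45.529
(1−α) = 45.529/78.012 = 0.5836;  α = 0.4164.
Bypass flow = 0.4164×126 = 52.464 kg/h.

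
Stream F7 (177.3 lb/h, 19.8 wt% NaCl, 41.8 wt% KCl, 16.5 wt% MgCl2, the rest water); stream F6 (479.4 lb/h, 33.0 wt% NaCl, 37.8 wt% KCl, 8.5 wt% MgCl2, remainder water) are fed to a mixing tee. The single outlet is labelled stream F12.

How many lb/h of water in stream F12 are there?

water out = water in = 177.3×0.219 + 479.4×0.207 = 138.06 lb/h.

138.1 lb/h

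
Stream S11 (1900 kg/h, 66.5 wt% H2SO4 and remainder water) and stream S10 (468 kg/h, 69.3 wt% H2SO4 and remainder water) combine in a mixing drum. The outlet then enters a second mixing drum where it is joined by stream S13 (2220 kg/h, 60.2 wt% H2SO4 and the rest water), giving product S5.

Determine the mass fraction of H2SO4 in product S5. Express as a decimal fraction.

Overall, product flow = 4588 kg/h.
H2SO4 in = 1900×0.665 + 468×0.693 + 2220×0.602 = 2924.3 kg/h.
H2SO4 fraction in S5 = 0.637.

0.637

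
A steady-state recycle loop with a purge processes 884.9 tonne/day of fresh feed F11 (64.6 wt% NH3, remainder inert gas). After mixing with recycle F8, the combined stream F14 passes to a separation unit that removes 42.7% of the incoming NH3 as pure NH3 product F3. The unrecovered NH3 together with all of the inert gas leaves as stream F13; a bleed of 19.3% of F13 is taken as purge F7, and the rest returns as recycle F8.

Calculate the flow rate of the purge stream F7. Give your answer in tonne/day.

430.8 tonne/day

inert gas enters only via F11 and leaves only via the purge: 884.9×0.354 = 0.193×(inert gas in F13), and the separation unit passes all inert gas, so inert gas in F14 = inert gas in F13 = 1623.1 tonne/day.
NH3 in F14: m_A = 884.9×0.646 + (1−0.193)·(1−0.427)·m_A, so m_A = 571.65/0.5376 = 1063.4 tonne/day.
F13 = (1−0.427)×1063.4 + 1623.1 = 2232.4 tonne/day.
Purge F7 = 0.193×2232.4 = 430.85 tonne/day.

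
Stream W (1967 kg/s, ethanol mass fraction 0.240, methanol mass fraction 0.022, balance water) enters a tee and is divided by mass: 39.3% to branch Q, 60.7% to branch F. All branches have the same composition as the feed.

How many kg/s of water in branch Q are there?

570.5 kg/s

Branch Q total = 0.393×1967 = 773.03 kg/s.
water in Q = 0.738×773.03 = 570.5 kg/s.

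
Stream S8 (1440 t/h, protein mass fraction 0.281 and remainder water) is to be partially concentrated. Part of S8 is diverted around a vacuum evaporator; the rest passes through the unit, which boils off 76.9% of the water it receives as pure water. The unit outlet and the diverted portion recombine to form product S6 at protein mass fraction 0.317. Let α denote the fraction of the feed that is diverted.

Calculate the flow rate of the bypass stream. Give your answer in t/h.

All 1440×0.281 = 404.64 t/h of protein reaches S6, so S6 = 404.64/0.317 = 1276.5 t/h and vapour = 163.53 t/h.
The evaporator receives (1−α)·1440 of feed at 0.719 water and removes 0.769 of that water:
0.769×0.719×(1−α)×1440 = 163.53
(1−α) = 163.53/796.19 = 0.2054;  α = 0.7946.
Bypass flow = 0.7946×1440 = 1144.2 t/h.

1144 t/h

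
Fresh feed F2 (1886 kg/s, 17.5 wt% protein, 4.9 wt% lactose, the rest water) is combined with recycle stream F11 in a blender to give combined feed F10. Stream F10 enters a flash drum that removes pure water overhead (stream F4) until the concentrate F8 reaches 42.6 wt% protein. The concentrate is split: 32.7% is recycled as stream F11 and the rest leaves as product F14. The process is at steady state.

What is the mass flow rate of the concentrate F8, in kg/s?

1151 kg/s

Overall protein balance (none leaves overhead): protein in fresh feed = protein in product, i.e. 1886×0.175 = (1−0.327)·F8·0.426.
F8 = 330.05/(0.426×0.673) = 1151.2 kg/s.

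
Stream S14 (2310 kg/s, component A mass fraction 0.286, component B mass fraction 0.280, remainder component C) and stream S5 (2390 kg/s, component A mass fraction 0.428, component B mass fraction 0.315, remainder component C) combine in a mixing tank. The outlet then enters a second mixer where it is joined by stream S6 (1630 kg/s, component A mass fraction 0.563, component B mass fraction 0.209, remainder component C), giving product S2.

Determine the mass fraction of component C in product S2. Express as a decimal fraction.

0.314

Overall, product flow = 6330 kg/s.
component C in = 2310×0.434 + 2390×0.257 + 1630×0.228 = 1988.4 kg/s.
component C fraction in S2 = 0.314.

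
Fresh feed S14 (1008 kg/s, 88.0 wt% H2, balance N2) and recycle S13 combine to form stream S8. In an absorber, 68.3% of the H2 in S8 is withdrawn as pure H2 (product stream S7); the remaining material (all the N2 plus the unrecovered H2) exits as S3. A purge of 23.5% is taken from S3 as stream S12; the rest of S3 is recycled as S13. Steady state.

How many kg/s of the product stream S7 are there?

799.8 kg/s

H2 in S8: m_A = 1008×0.880 + (1−0.235)·(1−0.683)·m_A, so m_A = 887.04/0.7575 = 1171 kg/s.
Product S7 = 0.683×1171 = 799.81 kg/s.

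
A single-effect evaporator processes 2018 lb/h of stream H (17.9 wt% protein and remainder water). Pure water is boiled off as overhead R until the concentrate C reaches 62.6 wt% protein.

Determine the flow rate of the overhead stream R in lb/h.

protein is conserved: 2018×0.179 = 361.22 lb/h all reports to the concentrate.
Concentrate = 361.22/(target fraction) = 577.03 lb/h.
Overhead = 2018 − 577.03 = 1441 lb/h.

1441 lb/h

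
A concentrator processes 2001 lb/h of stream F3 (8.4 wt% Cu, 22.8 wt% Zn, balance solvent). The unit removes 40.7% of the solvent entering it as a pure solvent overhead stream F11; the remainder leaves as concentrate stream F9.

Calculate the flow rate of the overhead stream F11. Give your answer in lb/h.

solvent entering = 2001×0.688 = 1376.7 lb/h; overhead removed = 0.407×1376.7 = 560.31 lb/h.

560.3 lb/h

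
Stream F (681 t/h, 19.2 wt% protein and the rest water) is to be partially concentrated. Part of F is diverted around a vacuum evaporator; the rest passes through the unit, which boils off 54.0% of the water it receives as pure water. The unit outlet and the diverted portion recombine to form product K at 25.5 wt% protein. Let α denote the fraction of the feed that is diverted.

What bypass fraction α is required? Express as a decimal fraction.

All 681×0.192 = 130.75 t/h of protein reaches K, so K = 130.75/0.255 = 512.75 t/h and vapour = 168.25 t/h.
The evaporator receives (1−α)·681 of feed at 0.808 water and removes 0.540 of that water:
0.540×0.808×(1−α)×681 = 168.25
(1−α) = 168.25/297.13 = 0.5662;  α = 0.4338.

0.434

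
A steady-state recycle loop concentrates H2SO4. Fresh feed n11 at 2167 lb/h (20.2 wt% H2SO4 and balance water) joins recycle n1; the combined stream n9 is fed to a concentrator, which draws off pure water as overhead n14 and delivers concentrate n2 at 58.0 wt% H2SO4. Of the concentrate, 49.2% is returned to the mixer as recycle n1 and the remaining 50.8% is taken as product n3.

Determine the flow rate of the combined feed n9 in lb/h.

2898 lb/h

Overall H2SO4 balance (none leaves overhead): H2SO4 in fresh feed = H2SO4 in product, i.e. 2167×0.202 = (1−0.492)·n2·0.580.
n2 = 437.73/(0.580×0.508) = 1485.7 lb/h.
Recycle n1 = 0.492×1485.7 = 730.94 lb/h.
Combined feed n9 = 2167 + 730.94 = 2897.9 lb/h.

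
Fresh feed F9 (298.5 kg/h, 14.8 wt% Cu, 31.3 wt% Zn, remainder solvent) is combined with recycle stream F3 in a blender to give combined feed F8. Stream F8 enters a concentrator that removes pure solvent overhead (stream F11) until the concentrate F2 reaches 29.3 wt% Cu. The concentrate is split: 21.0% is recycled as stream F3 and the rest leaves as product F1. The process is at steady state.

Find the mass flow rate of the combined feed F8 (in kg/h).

338.6 kg/h

Overall Cu balance (none leaves overhead): Cu in fresh feed = Cu in product, i.e. 298.5×0.148 = (1−0.210)·F2·0.293.
F2 = 44.178/(0.293×0.790) = 190.86 kg/h.
Recycle F3 = 0.210×190.86 = 40.08 kg/h.
Combined feed F8 = 298.5 + 40.08 = 338.58 kg/h.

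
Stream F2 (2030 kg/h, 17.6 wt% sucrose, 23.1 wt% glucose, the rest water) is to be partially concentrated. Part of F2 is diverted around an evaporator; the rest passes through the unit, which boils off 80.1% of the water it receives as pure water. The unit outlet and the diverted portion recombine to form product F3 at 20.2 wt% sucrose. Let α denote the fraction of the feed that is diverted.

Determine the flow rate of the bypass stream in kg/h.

1480 kg/h

All 2030×0.176 = 357.28 kg/h of sucrose reaches F3, so F3 = 357.28/0.202 = 1768.7 kg/h and vapour = 261.29 kg/h.
The evaporator receives (1−α)·2030 of feed at 0.593 water and removes 0.801 of that water:
0.801×0.593×(1−α)×2030 = 261.29
(1−α) = 261.29/964.24 = 0.2710;  α = 0.7290.
Bypass flow = 0.7290×2030 = 1479.9 kg/h.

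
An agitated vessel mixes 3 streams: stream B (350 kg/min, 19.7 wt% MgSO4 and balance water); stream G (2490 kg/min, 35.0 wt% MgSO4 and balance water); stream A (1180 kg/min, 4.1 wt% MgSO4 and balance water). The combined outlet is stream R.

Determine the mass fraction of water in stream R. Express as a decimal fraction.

0.7540

Total flow out = 350 + 2490 + 1180 = 4020 kg/min.
water in = 350×0.803 + 2490×0.650 + 1180×0.959 = 3031.2 kg/min.
water mass fraction in R = 3031.2/4020 = 0.7540.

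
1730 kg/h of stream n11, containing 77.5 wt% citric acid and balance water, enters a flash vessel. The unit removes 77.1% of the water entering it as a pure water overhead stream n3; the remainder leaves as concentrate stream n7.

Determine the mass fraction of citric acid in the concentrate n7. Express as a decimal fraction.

citric acid is not removed: 1730×0.775 = 1340.8 kg/h of citric acid enters n7.
water entering = 1730×0.225 = 389.25 kg/h; overhead removed = 0.771×389.25 = 300.11 kg/h.
Concentrate = 1730 − 300.11 = 1429.9 kg/h.
Mass fraction = 1340.8/1429.9 = 0.938.

0.938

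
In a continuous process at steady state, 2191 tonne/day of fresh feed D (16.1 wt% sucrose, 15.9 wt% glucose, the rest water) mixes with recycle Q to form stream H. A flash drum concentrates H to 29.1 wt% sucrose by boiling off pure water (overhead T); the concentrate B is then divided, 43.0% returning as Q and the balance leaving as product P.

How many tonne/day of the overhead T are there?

978.8 tonne/day

Overall sucrose balance (none leaves overhead): sucrose in fresh feed = sucrose in product, i.e. 2191×0.161 = (1−0.430)·B·0.291.
B = 352.75/(0.291×0.570) = 2126.7 tonne/day.
Recycle Q = 0.430×2126.7 = 914.47 tonne/day.
Combined feed H = 2191 + 914.47 = 3105.5 tonne/day.
Overhead T = H − B = 3105.5 − 2126.7 = 978.8 tonne/day.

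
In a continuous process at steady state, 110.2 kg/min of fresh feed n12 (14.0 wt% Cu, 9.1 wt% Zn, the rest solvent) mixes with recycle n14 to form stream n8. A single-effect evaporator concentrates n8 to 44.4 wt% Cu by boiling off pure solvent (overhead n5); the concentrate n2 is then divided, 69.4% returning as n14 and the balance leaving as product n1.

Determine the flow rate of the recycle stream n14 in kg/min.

Overall Cu balance (none leaves overhead): Cu in fresh feed = Cu in product, i.e. 110.2×0.140 = (1−0.694)·n2·0.444.
n2 = 15.428/(0.444×0.306) = 113.55 kg/min.
Recycle n14 = 0.694×113.55 = 78.807 kg/min.

78.81 kg/min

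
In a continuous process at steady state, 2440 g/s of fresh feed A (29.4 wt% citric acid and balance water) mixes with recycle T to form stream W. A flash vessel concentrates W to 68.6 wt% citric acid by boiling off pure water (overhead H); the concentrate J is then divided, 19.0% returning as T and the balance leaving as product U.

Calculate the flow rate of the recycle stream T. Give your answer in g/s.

245.3 g/s

Overall citric acid balance (none leaves overhead): citric acid in fresh feed = citric acid in product, i.e. 2440×0.294 = (1−0.190)·J·0.686.
J = 717.36/(0.686×0.810) = 1291 g/s.
Recycle T = 0.190×1291 = 245.29 g/s.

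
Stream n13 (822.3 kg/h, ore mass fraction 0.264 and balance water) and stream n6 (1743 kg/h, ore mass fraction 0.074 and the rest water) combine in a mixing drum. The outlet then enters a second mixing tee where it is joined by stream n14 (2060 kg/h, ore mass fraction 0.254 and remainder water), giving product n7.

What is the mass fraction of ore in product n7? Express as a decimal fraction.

0.188

Overall, product flow = 4625.3 kg/h.
ore in = 822.3×0.264 + 1743×0.074 + 2060×0.254 = 869.31 kg/h.
ore fraction in n7 = 0.188.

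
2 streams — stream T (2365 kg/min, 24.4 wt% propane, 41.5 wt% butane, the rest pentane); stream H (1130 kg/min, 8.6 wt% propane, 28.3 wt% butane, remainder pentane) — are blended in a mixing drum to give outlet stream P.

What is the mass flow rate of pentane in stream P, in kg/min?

1519 kg/min

pentane out = pentane in = 2365×0.341 + 1130×0.631 = 1519.5 kg/min.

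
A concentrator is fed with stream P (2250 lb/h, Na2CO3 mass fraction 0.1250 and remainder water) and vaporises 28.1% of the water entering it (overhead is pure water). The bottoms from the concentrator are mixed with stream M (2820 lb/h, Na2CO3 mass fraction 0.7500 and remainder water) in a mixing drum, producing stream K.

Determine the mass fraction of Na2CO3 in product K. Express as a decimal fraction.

Vapour removed = 0.281×0.875×2250 = 553.22 lb/h; concentrate = 1696.8 lb/h.
Na2CO3 reaching the mixer = 281.25 (from concentrate) + 2820×0.750 = 2396.2 lb/h.
Product flow = 1696.8 + 2820 = 4516.8 lb/h; Na2CO3 fraction = 0.5305.

0.5305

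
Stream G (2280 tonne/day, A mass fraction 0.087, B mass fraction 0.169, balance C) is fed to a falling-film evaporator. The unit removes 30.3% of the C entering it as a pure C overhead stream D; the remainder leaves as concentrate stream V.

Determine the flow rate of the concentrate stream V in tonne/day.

C entering = 2280×0.744 = 1696.3 tonne/day; overhead removed = 0.303×1696.3 = 513.98 tonne/day.
Concentrate = 2280 − 513.98 = 1766 tonne/day.

1766 tonne/day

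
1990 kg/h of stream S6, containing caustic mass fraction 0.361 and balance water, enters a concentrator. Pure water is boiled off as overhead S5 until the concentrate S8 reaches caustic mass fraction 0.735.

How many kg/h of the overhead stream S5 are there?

1013 kg/h

caustic is conserved: 1990×0.361 = 718.39 kg/h all reports to the concentrate.
Concentrate = 718.39/(target fraction) = 977.4 kg/h.
Overhead = 1990 − 977.4 = 1012.6 kg/h.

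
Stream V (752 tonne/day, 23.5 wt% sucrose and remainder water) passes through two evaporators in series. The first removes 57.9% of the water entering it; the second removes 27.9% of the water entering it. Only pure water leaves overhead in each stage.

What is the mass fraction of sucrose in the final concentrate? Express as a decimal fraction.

water in feed = 752×0.765 = 575.28 tonne/day.
After stage 1: water left = (1−0.579)×575.28 = 242.19; stream total = 418.91 tonne/day.
After stage 2: water left = (1−0.279)×242.19 = 174.62; final concentrate = 351.34 tonne/day.
sucrose fraction = 176.72/351.34 = 0.5030.

0.5030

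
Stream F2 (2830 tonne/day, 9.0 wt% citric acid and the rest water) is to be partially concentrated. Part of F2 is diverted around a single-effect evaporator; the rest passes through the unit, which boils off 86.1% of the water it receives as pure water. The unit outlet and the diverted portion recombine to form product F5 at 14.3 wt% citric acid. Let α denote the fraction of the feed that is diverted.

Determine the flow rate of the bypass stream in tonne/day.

1491 tonne/day

All 2830×0.090 = 254.7 tonne/day of citric acid reaches F5, so F5 = 254.7/0.143 = 1781.1 tonne/day and vapour = 1048.9 tonne/day.
The evaporator receives (1−α)·2830 of feed at 0.910 water and removes 0.861 of that water:
0.861×0.910×(1−α)×2830 = 1048.9
(1−α) = 1048.9/2217.3 = 0.4730;  α = 0.5270.
Bypass flow = 0.5270×2830 = 1491.3 tonne/day.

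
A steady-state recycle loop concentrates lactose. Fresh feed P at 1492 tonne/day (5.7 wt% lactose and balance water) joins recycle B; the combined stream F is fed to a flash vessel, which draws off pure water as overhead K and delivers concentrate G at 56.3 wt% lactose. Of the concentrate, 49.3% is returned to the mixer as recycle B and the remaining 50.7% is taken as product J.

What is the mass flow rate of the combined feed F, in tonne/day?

1639 tonne/day

Overall lactose balance (none leaves overhead): lactose in fresh feed = lactose in product, i.e. 1492×0.057 = (1−0.493)·G·0.563.
G = 85.044/(0.563×0.507) = 297.94 tonne/day.
Recycle B = 0.493×297.94 = 146.88 tonne/day.
Combined feed F = 1492 + 146.88 = 1638.9 tonne/day.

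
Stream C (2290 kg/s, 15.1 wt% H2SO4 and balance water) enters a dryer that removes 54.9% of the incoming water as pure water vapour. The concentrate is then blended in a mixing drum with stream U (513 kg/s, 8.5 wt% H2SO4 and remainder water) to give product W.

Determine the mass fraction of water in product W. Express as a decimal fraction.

0.776

Vapour removed = 0.549×0.849×2290 = 1067.4 kg/s; concentrate = 1222.6 kg/s.
water reaching the mixer = 876.84 (from concentrate) + 513×0.915 = 1346.2 kg/s.
Product flow = 1222.6 + 513 = 1735.6 kg/s; water fraction = 0.776.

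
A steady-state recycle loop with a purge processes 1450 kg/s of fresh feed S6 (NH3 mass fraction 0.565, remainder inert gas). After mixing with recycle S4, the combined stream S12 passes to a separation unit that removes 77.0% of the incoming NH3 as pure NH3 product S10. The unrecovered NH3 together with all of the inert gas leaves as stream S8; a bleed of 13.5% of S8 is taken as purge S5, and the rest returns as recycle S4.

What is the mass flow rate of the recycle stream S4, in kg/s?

inert gas enters only via S6 and leaves only via the purge: 1450×0.435 = 0.135×(inert gas in S8), and the separation unit passes all inert gas, so inert gas in S12 = inert gas in S8 = 4672.2 kg/s.
NH3 in S12: m_A = 1450×0.565 + (1−0.135)·(1−0.770)·m_A, so m_A = 819.25/0.8011 = 1022.7 kg/s.
S8 = (1−0.770)×1022.7 + 4672.2 = 4907.4 kg/s.
Recycle S4 = (1−0.135)×4907.4 = 4244.9 kg/s.

4245 kg/s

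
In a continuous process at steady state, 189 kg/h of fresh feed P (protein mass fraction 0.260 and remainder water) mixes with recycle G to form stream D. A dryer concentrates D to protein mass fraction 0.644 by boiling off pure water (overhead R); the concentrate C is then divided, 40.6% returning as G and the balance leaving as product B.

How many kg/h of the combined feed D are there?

241.2 kg/h

Overall protein balance (none leaves overhead): protein in fresh feed = protein in product, i.e. 189×0.260 = (1−0.406)·C·0.644.
C = 49.14/(0.644×0.594) = 128.46 kg/h.
Recycle G = 0.406×128.46 = 52.154 kg/h.
Combined feed D = 189 + 52.154 = 241.15 kg/h.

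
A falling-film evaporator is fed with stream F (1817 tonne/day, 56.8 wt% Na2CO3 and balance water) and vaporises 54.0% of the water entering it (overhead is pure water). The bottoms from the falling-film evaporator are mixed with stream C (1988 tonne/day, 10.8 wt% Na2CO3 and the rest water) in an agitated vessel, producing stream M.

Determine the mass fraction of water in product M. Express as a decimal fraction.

0.631

Vapour removed = 0.540×0.432×1817 = 423.87 tonne/day; concentrate = 1393.1 tonne/day.
water reaching the mixer = 361.07 (from concentrate) + 1988×0.892 = 2134.4 tonne/day.
Product flow = 1393.1 + 1988 = 3381.1 tonne/day; water fraction = 0.631.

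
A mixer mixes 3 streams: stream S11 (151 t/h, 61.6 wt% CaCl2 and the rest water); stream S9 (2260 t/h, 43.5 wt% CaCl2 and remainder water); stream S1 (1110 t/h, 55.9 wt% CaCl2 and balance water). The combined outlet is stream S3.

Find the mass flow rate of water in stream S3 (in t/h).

water out = water in = 151×0.384 + 2260×0.565 + 1110×0.441 = 1824.4 t/h.

1824 t/h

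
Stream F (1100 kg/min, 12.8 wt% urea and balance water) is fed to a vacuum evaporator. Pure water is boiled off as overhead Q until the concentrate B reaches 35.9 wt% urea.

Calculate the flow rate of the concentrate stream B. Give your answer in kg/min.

urea is conserved: 1100×0.128 = 140.8 kg/min all reports to the concentrate.
Concentrate = 140.8/(target fraction) = 392.2 kg/min.

392.2 kg/min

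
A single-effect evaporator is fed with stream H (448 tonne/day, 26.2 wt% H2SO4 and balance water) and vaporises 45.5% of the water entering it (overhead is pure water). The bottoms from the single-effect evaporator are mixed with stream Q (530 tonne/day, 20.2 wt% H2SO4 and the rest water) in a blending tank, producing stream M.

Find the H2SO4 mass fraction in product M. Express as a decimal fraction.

Vapour removed = 0.455×0.738×448 = 150.43 tonne/day; concentrate = 297.57 tonne/day.
H2SO4 reaching the mixer = 117.38 (from concentrate) + 530×0.202 = 224.44 tonne/day.
Product flow = 297.57 + 530 = 827.57 tonne/day; H2SO4 fraction = 0.271.

0.271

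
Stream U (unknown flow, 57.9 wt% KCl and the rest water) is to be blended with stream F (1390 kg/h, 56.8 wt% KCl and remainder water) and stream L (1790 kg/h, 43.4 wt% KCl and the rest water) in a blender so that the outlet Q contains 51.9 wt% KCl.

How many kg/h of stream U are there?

Let U be the unknown flow. Total out = 3180 + U.
KCl balance: 1566.4 + 0.579·U = 0.519·(3180 + U)
(0.579 − 0.519)·U = 0.519×3180 − 1566.4 = 84.04
U = 84.04 / 0.060 = 1400.7 kg/h

1401 kg/h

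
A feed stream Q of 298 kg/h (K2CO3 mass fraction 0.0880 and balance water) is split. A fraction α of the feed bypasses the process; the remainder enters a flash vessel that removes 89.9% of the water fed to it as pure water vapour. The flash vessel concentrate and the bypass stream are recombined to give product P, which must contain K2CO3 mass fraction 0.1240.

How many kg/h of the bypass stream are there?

All 298×0.088 = 26.224 kg/h of K2CO3 reaches P, so P = 26.224/0.124 = 211.48 kg/h and vapour = 86.516 kg/h.
The evaporator receives (1−α)·298 of feed at 0.912 water and removes 0.899 of that water:
0.899×0.912×(1−α)×298 = 86.516
(1−α) = 86.516/244.33 = 0.3541;  α = 0.6459.
Bypass flow = 0.6459×298 = 192.48 kg/h.

192.5 kg/h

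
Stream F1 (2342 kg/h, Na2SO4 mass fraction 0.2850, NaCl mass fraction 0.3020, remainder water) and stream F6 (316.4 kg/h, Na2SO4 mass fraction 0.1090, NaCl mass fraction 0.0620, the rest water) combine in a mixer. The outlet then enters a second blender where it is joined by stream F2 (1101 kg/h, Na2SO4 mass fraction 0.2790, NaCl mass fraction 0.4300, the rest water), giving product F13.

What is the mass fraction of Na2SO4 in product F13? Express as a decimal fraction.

Overall, product flow = 3759.4 kg/h.
Na2SO4 in = 2342×0.285 + 316.4×0.109 + 1101×0.279 = 1009.1 kg/h.
Na2SO4 fraction in F13 = 0.2684.

0.2684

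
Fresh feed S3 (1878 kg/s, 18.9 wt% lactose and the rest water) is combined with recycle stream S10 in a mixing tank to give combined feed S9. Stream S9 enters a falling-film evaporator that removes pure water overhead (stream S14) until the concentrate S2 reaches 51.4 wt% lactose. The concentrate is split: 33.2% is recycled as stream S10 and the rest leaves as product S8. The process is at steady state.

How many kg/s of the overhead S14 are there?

1187 kg/s

Overall lactose balance (none leaves overhead): lactose in fresh feed = lactose in product, i.e. 1878×0.189 = (1−0.332)·S2·0.514.
S2 = 354.94/(0.514×0.668) = 1033.8 kg/s.
Recycle S10 = 0.332×1033.8 = 343.21 kg/s.
Combined feed S9 = 1878 + 343.21 = 2221.2 kg/s.
Overhead S14 = S9 − S2 = 2221.2 − 1033.8 = 1187.5 kg/s.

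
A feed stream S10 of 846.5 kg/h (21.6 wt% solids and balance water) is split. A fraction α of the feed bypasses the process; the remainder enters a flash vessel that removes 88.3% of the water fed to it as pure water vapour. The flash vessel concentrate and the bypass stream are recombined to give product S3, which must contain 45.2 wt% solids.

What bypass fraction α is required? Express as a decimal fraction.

All 846.5×0.216 = 182.84 kg/h of solids reaches S3, so S3 = 182.84/0.452 = 404.52 kg/h and vapour = 441.98 kg/h.
The evaporator receives (1−α)·846.5 of feed at 0.784 water and removes 0.883 of that water:
0.883×0.784×(1−α)×846.5 = 441.98
(1−α) = 441.98/586.01 = 0.7542;  α = 0.2458.

0.246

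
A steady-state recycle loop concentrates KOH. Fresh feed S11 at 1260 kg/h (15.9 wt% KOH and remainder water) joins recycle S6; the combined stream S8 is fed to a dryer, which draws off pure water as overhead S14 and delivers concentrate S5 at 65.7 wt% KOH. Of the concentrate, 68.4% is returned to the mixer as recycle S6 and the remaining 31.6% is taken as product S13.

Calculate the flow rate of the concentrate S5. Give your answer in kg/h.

Overall KOH balance (none leaves overhead): KOH in fresh feed = KOH in product, i.e. 1260×0.159 = (1−0.684)·S5·0.657.
S5 = 200.34/(0.657×0.316) = 964.97 kg/h.

965 kg/h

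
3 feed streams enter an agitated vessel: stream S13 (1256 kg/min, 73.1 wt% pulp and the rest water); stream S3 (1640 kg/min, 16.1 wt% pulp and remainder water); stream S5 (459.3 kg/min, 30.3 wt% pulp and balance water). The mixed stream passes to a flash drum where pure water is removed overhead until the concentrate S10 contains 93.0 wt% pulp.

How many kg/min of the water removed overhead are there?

1935 kg/min

pulp entering = 1256×0.731 + 1640×0.161 + 459.3×0.303 = 1321.3 kg/min.
All pulp reports to S10, so S10 = 1321.3/0.930 = 1420.8 kg/min.
Total feed = 3355.3 kg/min; overhead = 3355.3 − 1420.8 = 1934.5 kg/min.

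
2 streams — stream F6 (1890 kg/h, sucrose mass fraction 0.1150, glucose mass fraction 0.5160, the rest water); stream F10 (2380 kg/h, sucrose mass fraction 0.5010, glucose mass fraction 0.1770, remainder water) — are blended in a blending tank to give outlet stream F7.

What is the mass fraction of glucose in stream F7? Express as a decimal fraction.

0.3270

Total flow out = 1890 + 2380 = 4270 kg/h.
glucose in = 1890×0.516 + 2380×0.177 = 1396.5 kg/h.
glucose mass fraction in F7 = 1396.5/4270 = 0.3270.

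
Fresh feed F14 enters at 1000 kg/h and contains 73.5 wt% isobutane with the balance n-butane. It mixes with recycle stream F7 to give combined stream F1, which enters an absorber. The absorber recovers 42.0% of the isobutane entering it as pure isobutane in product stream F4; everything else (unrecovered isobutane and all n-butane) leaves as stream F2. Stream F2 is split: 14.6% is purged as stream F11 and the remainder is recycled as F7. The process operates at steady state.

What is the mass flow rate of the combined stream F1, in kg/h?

n-butane enters only via F14 and leaves only via the purge: 1000×0.265 = 0.146×(n-butane in F2), and the absorber passes all n-butane, so n-butane in F1 = n-butane in F2 = 1815.1 kg/h.
isobutane in F1: m_A = 1000×0.735 + (1−0.146)·(1−0.420)·m_A, so m_A = 735/0.5047 = 1456.4 kg/h.
F1 = 1456.4 + 1815.1 = 3271.4 kg/h.

3271 kg/h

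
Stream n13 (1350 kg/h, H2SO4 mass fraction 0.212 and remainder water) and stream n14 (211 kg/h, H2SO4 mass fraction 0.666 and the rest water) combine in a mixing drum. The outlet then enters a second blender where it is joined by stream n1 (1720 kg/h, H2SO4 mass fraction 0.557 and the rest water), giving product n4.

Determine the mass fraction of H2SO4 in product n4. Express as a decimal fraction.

Overall, product flow = 3281 kg/h.
H2SO4 in = 1350×0.212 + 211×0.666 + 1720×0.557 = 1384.8 kg/h.
H2SO4 fraction in n4 = 0.422.

0.422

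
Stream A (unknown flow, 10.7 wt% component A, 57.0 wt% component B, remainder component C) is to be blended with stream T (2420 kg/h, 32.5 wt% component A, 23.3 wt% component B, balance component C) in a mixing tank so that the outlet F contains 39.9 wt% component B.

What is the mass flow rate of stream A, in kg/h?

Let A be the unknown flow. Total out = 2420 + A.
component B balance: 563.86 + 0.570·A = 0.399·(2420 + A)
(0.570 − 0.399)·A = 0.399×2420 − 563.86 = 401.72
A = 401.72 / 0.171 = 2349.2 kg/h

2349 kg/h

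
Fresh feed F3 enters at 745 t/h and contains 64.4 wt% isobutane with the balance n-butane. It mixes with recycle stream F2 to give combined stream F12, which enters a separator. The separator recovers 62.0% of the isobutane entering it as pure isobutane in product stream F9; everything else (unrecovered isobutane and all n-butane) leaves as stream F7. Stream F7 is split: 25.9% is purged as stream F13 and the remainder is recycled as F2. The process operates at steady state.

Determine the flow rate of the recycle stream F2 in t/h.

946.8 t/h

n-butane enters only via F3 and leaves only via the purge: 745×0.356 = 0.259×(n-butane in F7), and the separator passes all n-butane, so n-butane in F12 = n-butane in F7 = 1024 t/h.
isobutane in F12: m_A = 745×0.644 + (1−0.259)·(1−0.620)·m_A, so m_A = 479.78/0.7184 = 667.83 t/h.
F7 = (1−0.620)×667.83 + 1024 = 1277.8 t/h.
Recycle F2 = (1−0.259)×1277.8 = 946.84 t/h.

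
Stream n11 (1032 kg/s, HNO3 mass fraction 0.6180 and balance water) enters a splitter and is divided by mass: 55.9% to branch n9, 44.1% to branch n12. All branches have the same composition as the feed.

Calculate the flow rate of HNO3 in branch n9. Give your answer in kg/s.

Branch n9 total = 0.559×1032 = 576.89 kg/s.
HNO3 in n9 = 0.618×576.89 = 356.52 kg/s.

356.5 kg/s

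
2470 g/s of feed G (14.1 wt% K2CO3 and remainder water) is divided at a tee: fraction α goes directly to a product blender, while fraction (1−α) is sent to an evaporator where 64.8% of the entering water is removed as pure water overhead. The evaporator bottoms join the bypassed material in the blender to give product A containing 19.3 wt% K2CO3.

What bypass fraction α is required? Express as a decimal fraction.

0.516

All 2470×0.141 = 348.27 g/s of K2CO3 reaches A, so A = 348.27/0.193 = 1804.5 g/s and vapour = 665.49 g/s.
The evaporator receives (1−α)·2470 of feed at 0.859 water and removes 0.648 of that water:
0.648×0.859×(1−α)×2470 = 665.49
(1−α) = 665.49/1374.9 = 0.4840;  α = 0.5160.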